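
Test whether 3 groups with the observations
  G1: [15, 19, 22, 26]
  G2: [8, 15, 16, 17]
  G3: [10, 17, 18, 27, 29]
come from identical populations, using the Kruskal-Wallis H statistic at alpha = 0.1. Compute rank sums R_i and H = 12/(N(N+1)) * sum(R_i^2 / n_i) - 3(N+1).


Step 1: Combine all N = 13 observations and assign midranks.
sorted (value, group, rank): (8,G2,1), (10,G3,2), (15,G1,3.5), (15,G2,3.5), (16,G2,5), (17,G2,6.5), (17,G3,6.5), (18,G3,8), (19,G1,9), (22,G1,10), (26,G1,11), (27,G3,12), (29,G3,13)
Step 2: Sum ranks within each group.
R_1 = 33.5 (n_1 = 4)
R_2 = 16 (n_2 = 4)
R_3 = 41.5 (n_3 = 5)
Step 3: H = 12/(N(N+1)) * sum(R_i^2/n_i) - 3(N+1)
     = 12/(13*14) * (33.5^2/4 + 16^2/4 + 41.5^2/5) - 3*14
     = 0.065934 * 689.013 - 42
     = 3.429396.
Step 4: Ties present; correction factor C = 1 - 12/(13^3 - 13) = 0.994505. Corrected H = 3.429396 / 0.994505 = 3.448343.
Step 5: Under H0, H ~ chi^2(2); p-value = 0.178321.
Step 6: alpha = 0.1. fail to reject H0.

H = 3.4483, df = 2, p = 0.178321, fail to reject H0.


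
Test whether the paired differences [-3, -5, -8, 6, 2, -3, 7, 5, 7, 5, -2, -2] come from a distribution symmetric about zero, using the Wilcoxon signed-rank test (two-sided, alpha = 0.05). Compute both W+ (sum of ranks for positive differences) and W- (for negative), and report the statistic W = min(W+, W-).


Step 1: Drop any zero differences (none here) and take |d_i|.
|d| = [3, 5, 8, 6, 2, 3, 7, 5, 7, 5, 2, 2]
Step 2: Midrank |d_i| (ties get averaged ranks).
ranks: |3|->4.5, |5|->7, |8|->12, |6|->9, |2|->2, |3|->4.5, |7|->10.5, |5|->7, |7|->10.5, |5|->7, |2|->2, |2|->2
Step 3: Attach original signs; sum ranks with positive sign and with negative sign.
W+ = 9 + 2 + 10.5 + 7 + 10.5 + 7 = 46
W- = 4.5 + 7 + 12 + 4.5 + 2 + 2 = 32
(Check: W+ + W- = 78 should equal n(n+1)/2 = 78.)
Step 4: Test statistic W = min(W+, W-) = 32.
Step 5: Ties in |d|, so use the tie-corrected normal approximation.
        E[W] = n(n+1)/4 = 12*13/4 = 39.
        Tie groups: |d|=2 (t=3), |d|=3 (t=2), |d|=5 (t=3), |d|=7 (t=2); sum(t^3 - t) = 60.
        Var[W] = n(n+1)(2n+1)/24 - sum(t^3-t)/48 = 3900/24 - 60/48 = 161.25.
        z = (W - E[W]) / sqrt(Var[W]) = (32 - 39) / 12.6984 = -0.5512.
        Two-sided p = 2*Phi(z) = 0.581463.
Step 6: alpha = 0.05. fail to reject H0.

W+ = 46, W- = 32, W = min = 32, p = 0.581463, fail to reject H0.


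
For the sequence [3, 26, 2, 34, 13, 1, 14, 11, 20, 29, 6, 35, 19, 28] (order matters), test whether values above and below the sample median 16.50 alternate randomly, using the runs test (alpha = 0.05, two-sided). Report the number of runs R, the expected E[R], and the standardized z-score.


Step 1: Compute median = 16.50; label A = above, B = below.
Labels in order: BABABBBBAABAAA  (n_A = 7, n_B = 7)
Step 2: Count runs R = 8.
Step 3: Under H0 (random ordering), E[R] = 2*n_A*n_B/(n_A+n_B) + 1 = 2*7*7/14 + 1 = 8.0000.
        Var[R] = 2*n_A*n_B*(2*n_A*n_B - n_A - n_B) / ((n_A+n_B)^2 * (n_A+n_B-1)) = 8232/2548 = 3.2308.
        SD[R] = 1.7974.
Step 4: R = E[R], so z = 0 with no continuity correction.
Step 5: Two-sided p-value via normal approximation = 2*(1 - Phi(|z|)) = 1.000000.
Step 6: alpha = 0.05. fail to reject H0.

R = 8, z = 0.0000, p = 1.000000, fail to reject H0.


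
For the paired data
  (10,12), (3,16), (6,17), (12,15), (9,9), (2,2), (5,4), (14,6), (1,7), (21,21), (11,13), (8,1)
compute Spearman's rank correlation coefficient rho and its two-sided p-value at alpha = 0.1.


Step 1: Rank x and y separately (midranks; no ties here).
rank(x): 10->8, 3->3, 6->5, 12->10, 9->7, 2->2, 5->4, 14->11, 1->1, 21->12, 11->9, 8->6
rank(y): 12->7, 16->10, 17->11, 15->9, 9->6, 2->2, 4->3, 6->4, 7->5, 21->12, 13->8, 1->1
Step 2: d_i = R_x(i) - R_y(i); compute d_i^2.
  (8-7)^2=1, (3-10)^2=49, (5-11)^2=36, (10-9)^2=1, (7-6)^2=1, (2-2)^2=0, (4-3)^2=1, (11-4)^2=49, (1-5)^2=16, (12-12)^2=0, (9-8)^2=1, (6-1)^2=25
sum(d^2) = 180.
Step 3: rho = 1 - 6*180 / (12*(12^2 - 1)) = 1 - 1080/1716 = 0.370629.
Step 4: Under H0, t = rho * sqrt((n-2)/(1-rho^2)) = 1.2619 ~ t(10).
Step 5: Two-sided p-value from the t-distribution with 10 df = 0.235621.
Step 6: alpha = 0.1. fail to reject H0.

rho = 0.3706, p = 0.235621, fail to reject H0 at alpha = 0.1.


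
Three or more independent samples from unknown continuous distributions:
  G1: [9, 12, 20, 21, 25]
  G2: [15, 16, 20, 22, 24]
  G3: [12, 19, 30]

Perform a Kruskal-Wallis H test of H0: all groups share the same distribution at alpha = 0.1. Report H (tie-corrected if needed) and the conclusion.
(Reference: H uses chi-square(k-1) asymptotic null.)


Step 1: Combine all N = 13 observations and assign midranks.
sorted (value, group, rank): (9,G1,1), (12,G1,2.5), (12,G3,2.5), (15,G2,4), (16,G2,5), (19,G3,6), (20,G1,7.5), (20,G2,7.5), (21,G1,9), (22,G2,10), (24,G2,11), (25,G1,12), (30,G3,13)
Step 2: Sum ranks within each group.
R_1 = 32 (n_1 = 5)
R_2 = 37.5 (n_2 = 5)
R_3 = 21.5 (n_3 = 3)
Step 3: H = 12/(N(N+1)) * sum(R_i^2/n_i) - 3(N+1)
     = 12/(13*14) * (32^2/5 + 37.5^2/5 + 21.5^2/3) - 3*14
     = 0.065934 * 640.133 - 42
     = 0.206593.
Step 4: Ties present; correction factor C = 1 - 12/(13^3 - 13) = 0.994505. Corrected H = 0.206593 / 0.994505 = 0.207735.
Step 5: Under H0, H ~ chi^2(2); p-value = 0.901345.
Step 6: alpha = 0.1. fail to reject H0.

H = 0.2077, df = 2, p = 0.901345, fail to reject H0.


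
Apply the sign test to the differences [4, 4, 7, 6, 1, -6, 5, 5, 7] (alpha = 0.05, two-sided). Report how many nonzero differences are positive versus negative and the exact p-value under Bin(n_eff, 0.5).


Step 1: Discard zero differences. Original n = 9; n_eff = number of nonzero differences = 9.
Nonzero differences (with sign): +4, +4, +7, +6, +1, -6, +5, +5, +7
Step 2: Count signs: positive = 8, negative = 1.
Step 3: Under H0: P(positive) = 0.5, so the number of positives S ~ Bin(9, 0.5).
Step 4: Two-sided exact p-value = sum of Bin(9,0.5) probabilities at or below the observed probability = 0.039062.
Step 5: alpha = 0.05. reject H0.

n_eff = 9, pos = 8, neg = 1, p = 0.039062, reject H0.


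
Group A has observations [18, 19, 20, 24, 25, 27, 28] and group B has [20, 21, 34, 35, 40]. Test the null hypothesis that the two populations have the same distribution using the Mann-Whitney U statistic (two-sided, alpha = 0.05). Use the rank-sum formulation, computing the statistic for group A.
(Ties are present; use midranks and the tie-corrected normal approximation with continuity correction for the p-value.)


Step 1: Combine and sort all 12 observations; assign midranks.
sorted (value, group): (18,X), (19,X), (20,X), (20,Y), (21,Y), (24,X), (25,X), (27,X), (28,X), (34,Y), (35,Y), (40,Y)
ranks: 18->1, 19->2, 20->3.5, 20->3.5, 21->5, 24->6, 25->7, 27->8, 28->9, 34->10, 35->11, 40->12
Step 2: Rank sum for X: R1 = 1 + 2 + 3.5 + 6 + 7 + 8 + 9 = 36.5.
Step 3: U_X = R1 - n1(n1+1)/2 = 36.5 - 7*8/2 = 36.5 - 28 = 8.5.
       U_Y = n1*n2 - U_X = 35 - 8.5 = 26.5.
Step 4: Ties are present, so use the tie-corrected normal approximation (with continuity correction) for the p-value.
Step 5: p-value = 0.166721; compare to alpha = 0.05. fail to reject H0.

U_X = 8.5, p = 0.166721, fail to reject H0 at alpha = 0.05.


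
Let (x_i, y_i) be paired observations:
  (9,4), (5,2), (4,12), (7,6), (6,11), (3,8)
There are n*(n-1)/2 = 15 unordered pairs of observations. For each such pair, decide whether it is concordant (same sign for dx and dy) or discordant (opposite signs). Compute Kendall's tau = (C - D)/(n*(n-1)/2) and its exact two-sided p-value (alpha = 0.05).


Step 1: Enumerate the 15 unordered pairs (i,j) with i<j and classify each by sign(x_j-x_i) * sign(y_j-y_i).
  (1,2):dx=-4,dy=-2->C; (1,3):dx=-5,dy=+8->D; (1,4):dx=-2,dy=+2->D; (1,5):dx=-3,dy=+7->D
  (1,6):dx=-6,dy=+4->D; (2,3):dx=-1,dy=+10->D; (2,4):dx=+2,dy=+4->C; (2,5):dx=+1,dy=+9->C
  (2,6):dx=-2,dy=+6->D; (3,4):dx=+3,dy=-6->D; (3,5):dx=+2,dy=-1->D; (3,6):dx=-1,dy=-4->C
  (4,5):dx=-1,dy=+5->D; (4,6):dx=-4,dy=+2->D; (5,6):dx=-3,dy=-3->C
Step 2: C = 5, D = 10, total pairs = 15.
Step 3: tau = (C - D)/(n(n-1)/2) = (5 - 10)/15 = -0.333333.
Step 4: Exact two-sided p-value (enumerate n! = 720 permutations of y under H0): p = 0.469444.
Step 5: alpha = 0.05. fail to reject H0.

tau_b = -0.3333 (C=5, D=10), p = 0.469444, fail to reject H0.


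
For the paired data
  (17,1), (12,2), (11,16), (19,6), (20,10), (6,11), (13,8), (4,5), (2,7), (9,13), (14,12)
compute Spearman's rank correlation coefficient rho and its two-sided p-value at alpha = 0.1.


Step 1: Rank x and y separately (midranks; no ties here).
rank(x): 17->9, 12->6, 11->5, 19->10, 20->11, 6->3, 13->7, 4->2, 2->1, 9->4, 14->8
rank(y): 1->1, 2->2, 16->11, 6->4, 10->7, 11->8, 8->6, 5->3, 7->5, 13->10, 12->9
Step 2: d_i = R_x(i) - R_y(i); compute d_i^2.
  (9-1)^2=64, (6-2)^2=16, (5-11)^2=36, (10-4)^2=36, (11-7)^2=16, (3-8)^2=25, (7-6)^2=1, (2-3)^2=1, (1-5)^2=16, (4-10)^2=36, (8-9)^2=1
sum(d^2) = 248.
Step 3: rho = 1 - 6*248 / (11*(11^2 - 1)) = 1 - 1488/1320 = -0.127273.
Step 4: Under H0, t = rho * sqrt((n-2)/(1-rho^2)) = -0.3849 ~ t(9).
Step 5: Two-sided p-value from the t-distribution with 9 df = 0.709215.
Step 6: alpha = 0.1. fail to reject H0.

rho = -0.1273, p = 0.709215, fail to reject H0 at alpha = 0.1.


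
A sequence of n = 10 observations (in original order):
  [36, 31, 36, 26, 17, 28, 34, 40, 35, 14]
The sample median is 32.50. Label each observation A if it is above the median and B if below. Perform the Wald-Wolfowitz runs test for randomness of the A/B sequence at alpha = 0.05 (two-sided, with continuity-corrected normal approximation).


Step 1: Compute median = 32.50; label A = above, B = below.
Labels in order: ABABBBAAAB  (n_A = 5, n_B = 5)
Step 2: Count runs R = 6.
Step 3: Under H0 (random ordering), E[R] = 2*n_A*n_B/(n_A+n_B) + 1 = 2*5*5/10 + 1 = 6.0000.
        Var[R] = 2*n_A*n_B*(2*n_A*n_B - n_A - n_B) / ((n_A+n_B)^2 * (n_A+n_B-1)) = 2000/900 = 2.2222.
        SD[R] = 1.4907.
Step 4: R = E[R], so z = 0 with no continuity correction.
Step 5: Two-sided p-value via normal approximation = 2*(1 - Phi(|z|)) = 1.000000.
Step 6: alpha = 0.05. fail to reject H0.

R = 6, z = 0.0000, p = 1.000000, fail to reject H0.


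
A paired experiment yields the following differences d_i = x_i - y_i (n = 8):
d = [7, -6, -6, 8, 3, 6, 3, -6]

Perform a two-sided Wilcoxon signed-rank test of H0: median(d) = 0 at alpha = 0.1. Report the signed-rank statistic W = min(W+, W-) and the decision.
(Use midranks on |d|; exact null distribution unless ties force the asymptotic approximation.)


Step 1: Drop any zero differences (none here) and take |d_i|.
|d| = [7, 6, 6, 8, 3, 6, 3, 6]
Step 2: Midrank |d_i| (ties get averaged ranks).
ranks: |7|->7, |6|->4.5, |6|->4.5, |8|->8, |3|->1.5, |6|->4.5, |3|->1.5, |6|->4.5
Step 3: Attach original signs; sum ranks with positive sign and with negative sign.
W+ = 7 + 8 + 1.5 + 4.5 + 1.5 = 22.5
W- = 4.5 + 4.5 + 4.5 = 13.5
(Check: W+ + W- = 36 should equal n(n+1)/2 = 36.)
Step 4: Test statistic W = min(W+, W-) = 13.5.
Step 5: Ties in |d|, so use the tie-corrected normal approximation.
        E[W] = n(n+1)/4 = 8*9/4 = 18.
        Tie groups: |d|=3 (t=2), |d|=6 (t=4); sum(t^3 - t) = 66.
        Var[W] = n(n+1)(2n+1)/24 - sum(t^3-t)/48 = 1224/24 - 66/48 = 49.625.
        z = (W - E[W]) / sqrt(Var[W]) = (13.5 - 18) / 7.0445 = -0.6388.
        Two-sided p = 2*Phi(z) = 0.522956.
Step 6: alpha = 0.1. fail to reject H0.

W+ = 22.5, W- = 13.5, W = min = 13.5, p = 0.522956, fail to reject H0.


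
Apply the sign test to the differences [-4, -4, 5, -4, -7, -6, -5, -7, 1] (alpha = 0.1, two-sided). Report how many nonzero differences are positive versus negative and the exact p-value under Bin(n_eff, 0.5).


Step 1: Discard zero differences. Original n = 9; n_eff = number of nonzero differences = 9.
Nonzero differences (with sign): -4, -4, +5, -4, -7, -6, -5, -7, +1
Step 2: Count signs: positive = 2, negative = 7.
Step 3: Under H0: P(positive) = 0.5, so the number of positives S ~ Bin(9, 0.5).
Step 4: Two-sided exact p-value = sum of Bin(9,0.5) probabilities at or below the observed probability = 0.179688.
Step 5: alpha = 0.1. fail to reject H0.

n_eff = 9, pos = 2, neg = 7, p = 0.179688, fail to reject H0.


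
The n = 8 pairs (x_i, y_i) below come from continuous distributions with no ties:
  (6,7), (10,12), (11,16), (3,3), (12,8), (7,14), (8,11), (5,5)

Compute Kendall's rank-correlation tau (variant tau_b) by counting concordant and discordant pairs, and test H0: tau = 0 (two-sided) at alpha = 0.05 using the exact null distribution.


Step 1: Enumerate the 28 unordered pairs (i,j) with i<j and classify each by sign(x_j-x_i) * sign(y_j-y_i).
  (1,2):dx=+4,dy=+5->C; (1,3):dx=+5,dy=+9->C; (1,4):dx=-3,dy=-4->C; (1,5):dx=+6,dy=+1->C
  (1,6):dx=+1,dy=+7->C; (1,7):dx=+2,dy=+4->C; (1,8):dx=-1,dy=-2->C; (2,3):dx=+1,dy=+4->C
  (2,4):dx=-7,dy=-9->C; (2,5):dx=+2,dy=-4->D; (2,6):dx=-3,dy=+2->D; (2,7):dx=-2,dy=-1->C
  (2,8):dx=-5,dy=-7->C; (3,4):dx=-8,dy=-13->C; (3,5):dx=+1,dy=-8->D; (3,6):dx=-4,dy=-2->C
  (3,7):dx=-3,dy=-5->C; (3,8):dx=-6,dy=-11->C; (4,5):dx=+9,dy=+5->C; (4,6):dx=+4,dy=+11->C
  (4,7):dx=+5,dy=+8->C; (4,8):dx=+2,dy=+2->C; (5,6):dx=-5,dy=+6->D; (5,7):dx=-4,dy=+3->D
  (5,8):dx=-7,dy=-3->C; (6,7):dx=+1,dy=-3->D; (6,8):dx=-2,dy=-9->C; (7,8):dx=-3,dy=-6->C
Step 2: C = 22, D = 6, total pairs = 28.
Step 3: tau = (C - D)/(n(n-1)/2) = (22 - 6)/28 = 0.571429.
Step 4: Exact two-sided p-value (enumerate n! = 40320 permutations of y under H0): p = 0.061012.
Step 5: alpha = 0.05. fail to reject H0.

tau_b = 0.5714 (C=22, D=6), p = 0.061012, fail to reject H0.


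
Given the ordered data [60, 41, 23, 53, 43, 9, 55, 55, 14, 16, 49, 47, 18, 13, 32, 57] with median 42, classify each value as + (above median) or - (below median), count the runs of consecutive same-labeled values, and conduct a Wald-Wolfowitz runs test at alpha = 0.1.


Step 1: Compute median = 42; label A = above, B = below.
Labels in order: ABBAABAABBAABBBA  (n_A = 8, n_B = 8)
Step 2: Count runs R = 9.
Step 3: Under H0 (random ordering), E[R] = 2*n_A*n_B/(n_A+n_B) + 1 = 2*8*8/16 + 1 = 9.0000.
        Var[R] = 2*n_A*n_B*(2*n_A*n_B - n_A - n_B) / ((n_A+n_B)^2 * (n_A+n_B-1)) = 14336/3840 = 3.7333.
        SD[R] = 1.9322.
Step 4: R = E[R], so z = 0 with no continuity correction.
Step 5: Two-sided p-value via normal approximation = 2*(1 - Phi(|z|)) = 1.000000.
Step 6: alpha = 0.1. fail to reject H0.

R = 9, z = 0.0000, p = 1.000000, fail to reject H0.


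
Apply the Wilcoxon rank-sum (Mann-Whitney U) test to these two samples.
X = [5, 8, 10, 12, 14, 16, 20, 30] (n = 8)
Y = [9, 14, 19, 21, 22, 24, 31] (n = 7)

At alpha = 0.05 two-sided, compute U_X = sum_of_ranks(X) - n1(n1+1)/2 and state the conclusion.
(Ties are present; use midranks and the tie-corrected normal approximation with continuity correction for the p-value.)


Step 1: Combine and sort all 15 observations; assign midranks.
sorted (value, group): (5,X), (8,X), (9,Y), (10,X), (12,X), (14,X), (14,Y), (16,X), (19,Y), (20,X), (21,Y), (22,Y), (24,Y), (30,X), (31,Y)
ranks: 5->1, 8->2, 9->3, 10->4, 12->5, 14->6.5, 14->6.5, 16->8, 19->9, 20->10, 21->11, 22->12, 24->13, 30->14, 31->15
Step 2: Rank sum for X: R1 = 1 + 2 + 4 + 5 + 6.5 + 8 + 10 + 14 = 50.5.
Step 3: U_X = R1 - n1(n1+1)/2 = 50.5 - 8*9/2 = 50.5 - 36 = 14.5.
       U_Y = n1*n2 - U_X = 56 - 14.5 = 41.5.
Step 4: Ties are present, so use the tie-corrected normal approximation (with continuity correction) for the p-value.
Step 5: p-value = 0.132118; compare to alpha = 0.05. fail to reject H0.

U_X = 14.5, p = 0.132118, fail to reject H0 at alpha = 0.05.


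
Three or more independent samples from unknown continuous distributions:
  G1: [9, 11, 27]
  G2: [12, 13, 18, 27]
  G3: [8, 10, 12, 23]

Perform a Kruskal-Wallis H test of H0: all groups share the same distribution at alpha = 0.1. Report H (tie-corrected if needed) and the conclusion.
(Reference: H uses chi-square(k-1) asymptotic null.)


Step 1: Combine all N = 11 observations and assign midranks.
sorted (value, group, rank): (8,G3,1), (9,G1,2), (10,G3,3), (11,G1,4), (12,G2,5.5), (12,G3,5.5), (13,G2,7), (18,G2,8), (23,G3,9), (27,G1,10.5), (27,G2,10.5)
Step 2: Sum ranks within each group.
R_1 = 16.5 (n_1 = 3)
R_2 = 31 (n_2 = 4)
R_3 = 18.5 (n_3 = 4)
Step 3: H = 12/(N(N+1)) * sum(R_i^2/n_i) - 3(N+1)
     = 12/(11*12) * (16.5^2/3 + 31^2/4 + 18.5^2/4) - 3*12
     = 0.090909 * 416.562 - 36
     = 1.869318.
Step 4: Ties present; correction factor C = 1 - 12/(11^3 - 11) = 0.990909. Corrected H = 1.869318 / 0.990909 = 1.886468.
Step 5: Under H0, H ~ chi^2(2); p-value = 0.389367.
Step 6: alpha = 0.1. fail to reject H0.

H = 1.8865, df = 2, p = 0.389367, fail to reject H0.


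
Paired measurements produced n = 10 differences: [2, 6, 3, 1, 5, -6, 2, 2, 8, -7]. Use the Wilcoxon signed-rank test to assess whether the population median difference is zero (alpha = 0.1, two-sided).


Step 1: Drop any zero differences (none here) and take |d_i|.
|d| = [2, 6, 3, 1, 5, 6, 2, 2, 8, 7]
Step 2: Midrank |d_i| (ties get averaged ranks).
ranks: |2|->3, |6|->7.5, |3|->5, |1|->1, |5|->6, |6|->7.5, |2|->3, |2|->3, |8|->10, |7|->9
Step 3: Attach original signs; sum ranks with positive sign and with negative sign.
W+ = 3 + 7.5 + 5 + 1 + 6 + 3 + 3 + 10 = 38.5
W- = 7.5 + 9 = 16.5
(Check: W+ + W- = 55 should equal n(n+1)/2 = 55.)
Step 4: Test statistic W = min(W+, W-) = 16.5.
Step 5: Ties in |d|, so use the tie-corrected normal approximation.
        E[W] = n(n+1)/4 = 10*11/4 = 27.5.
        Tie groups: |d|=2 (t=3), |d|=6 (t=2); sum(t^3 - t) = 30.
        Var[W] = n(n+1)(2n+1)/24 - sum(t^3-t)/48 = 2310/24 - 30/48 = 95.625.
        z = (W - E[W]) / sqrt(Var[W]) = (16.5 - 27.5) / 9.7788 = -1.1249.
        Two-sided p = 2*Phi(z) = 0.260639.
Step 6: alpha = 0.1. fail to reject H0.

W+ = 38.5, W- = 16.5, W = min = 16.5, p = 0.260639, fail to reject H0.


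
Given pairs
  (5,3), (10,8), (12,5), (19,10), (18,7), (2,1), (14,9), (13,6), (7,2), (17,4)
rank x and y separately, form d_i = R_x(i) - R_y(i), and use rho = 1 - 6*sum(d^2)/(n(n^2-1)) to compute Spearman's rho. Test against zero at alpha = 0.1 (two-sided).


Step 1: Rank x and y separately (midranks; no ties here).
rank(x): 5->2, 10->4, 12->5, 19->10, 18->9, 2->1, 14->7, 13->6, 7->3, 17->8
rank(y): 3->3, 8->8, 5->5, 10->10, 7->7, 1->1, 9->9, 6->6, 2->2, 4->4
Step 2: d_i = R_x(i) - R_y(i); compute d_i^2.
  (2-3)^2=1, (4-8)^2=16, (5-5)^2=0, (10-10)^2=0, (9-7)^2=4, (1-1)^2=0, (7-9)^2=4, (6-6)^2=0, (3-2)^2=1, (8-4)^2=16
sum(d^2) = 42.
Step 3: rho = 1 - 6*42 / (10*(10^2 - 1)) = 1 - 252/990 = 0.745455.
Step 4: Under H0, t = rho * sqrt((n-2)/(1-rho^2)) = 3.1632 ~ t(8).
Step 5: Two-sided p-value from the t-distribution with 8 df = 0.013330.
Step 6: alpha = 0.1. reject H0.

rho = 0.7455, p = 0.013330, reject H0 at alpha = 0.1.


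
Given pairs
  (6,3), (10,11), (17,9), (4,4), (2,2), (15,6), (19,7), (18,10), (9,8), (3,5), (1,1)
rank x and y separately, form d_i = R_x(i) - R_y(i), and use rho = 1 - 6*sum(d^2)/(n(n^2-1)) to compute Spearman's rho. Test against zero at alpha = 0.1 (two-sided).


Step 1: Rank x and y separately (midranks; no ties here).
rank(x): 6->5, 10->7, 17->9, 4->4, 2->2, 15->8, 19->11, 18->10, 9->6, 3->3, 1->1
rank(y): 3->3, 11->11, 9->9, 4->4, 2->2, 6->6, 7->7, 10->10, 8->8, 5->5, 1->1
Step 2: d_i = R_x(i) - R_y(i); compute d_i^2.
  (5-3)^2=4, (7-11)^2=16, (9-9)^2=0, (4-4)^2=0, (2-2)^2=0, (8-6)^2=4, (11-7)^2=16, (10-10)^2=0, (6-8)^2=4, (3-5)^2=4, (1-1)^2=0
sum(d^2) = 48.
Step 3: rho = 1 - 6*48 / (11*(11^2 - 1)) = 1 - 288/1320 = 0.781818.
Step 4: Under H0, t = rho * sqrt((n-2)/(1-rho^2)) = 3.7617 ~ t(9).
Step 5: Two-sided p-value from the t-distribution with 9 df = 0.004473.
Step 6: alpha = 0.1. reject H0.

rho = 0.7818, p = 0.004473, reject H0 at alpha = 0.1.


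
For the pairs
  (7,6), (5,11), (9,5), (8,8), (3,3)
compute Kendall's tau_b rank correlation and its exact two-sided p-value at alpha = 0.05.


Step 1: Enumerate the 10 unordered pairs (i,j) with i<j and classify each by sign(x_j-x_i) * sign(y_j-y_i).
  (1,2):dx=-2,dy=+5->D; (1,3):dx=+2,dy=-1->D; (1,4):dx=+1,dy=+2->C; (1,5):dx=-4,dy=-3->C
  (2,3):dx=+4,dy=-6->D; (2,4):dx=+3,dy=-3->D; (2,5):dx=-2,dy=-8->C; (3,4):dx=-1,dy=+3->D
  (3,5):dx=-6,dy=-2->C; (4,5):dx=-5,dy=-5->C
Step 2: C = 5, D = 5, total pairs = 10.
Step 3: tau = (C - D)/(n(n-1)/2) = (5 - 5)/10 = 0.000000.
Step 4: Exact two-sided p-value (enumerate n! = 120 permutations of y under H0): p = 1.000000.
Step 5: alpha = 0.05. fail to reject H0.

tau_b = 0.0000 (C=5, D=5), p = 1.000000, fail to reject H0.


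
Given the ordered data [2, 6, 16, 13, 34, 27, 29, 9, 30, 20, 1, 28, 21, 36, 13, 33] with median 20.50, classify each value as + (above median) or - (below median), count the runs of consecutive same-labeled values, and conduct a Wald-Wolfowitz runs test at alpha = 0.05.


Step 1: Compute median = 20.50; label A = above, B = below.
Labels in order: BBBBAAABABBAAABA  (n_A = 8, n_B = 8)
Step 2: Count runs R = 8.
Step 3: Under H0 (random ordering), E[R] = 2*n_A*n_B/(n_A+n_B) + 1 = 2*8*8/16 + 1 = 9.0000.
        Var[R] = 2*n_A*n_B*(2*n_A*n_B - n_A - n_B) / ((n_A+n_B)^2 * (n_A+n_B-1)) = 14336/3840 = 3.7333.
        SD[R] = 1.9322.
Step 4: Continuity-corrected z = (R + 0.5 - E[R]) / SD[R] = (8 + 0.5 - 9.0000) / 1.9322 = -0.2588.
Step 5: Two-sided p-value via normal approximation = 2*(1 - Phi(|z|)) = 0.795809.
Step 6: alpha = 0.05. fail to reject H0.

R = 8, z = -0.2588, p = 0.795809, fail to reject H0.


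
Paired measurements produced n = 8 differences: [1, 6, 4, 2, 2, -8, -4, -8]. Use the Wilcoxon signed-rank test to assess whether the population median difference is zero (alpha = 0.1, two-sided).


Step 1: Drop any zero differences (none here) and take |d_i|.
|d| = [1, 6, 4, 2, 2, 8, 4, 8]
Step 2: Midrank |d_i| (ties get averaged ranks).
ranks: |1|->1, |6|->6, |4|->4.5, |2|->2.5, |2|->2.5, |8|->7.5, |4|->4.5, |8|->7.5
Step 3: Attach original signs; sum ranks with positive sign and with negative sign.
W+ = 1 + 6 + 4.5 + 2.5 + 2.5 = 16.5
W- = 7.5 + 4.5 + 7.5 = 19.5
(Check: W+ + W- = 36 should equal n(n+1)/2 = 36.)
Step 4: Test statistic W = min(W+, W-) = 16.5.
Step 5: Ties in |d|, so use the tie-corrected normal approximation.
        E[W] = n(n+1)/4 = 8*9/4 = 18.
        Tie groups: |d|=2 (t=2), |d|=4 (t=2), |d|=8 (t=2); sum(t^3 - t) = 18.
        Var[W] = n(n+1)(2n+1)/24 - sum(t^3-t)/48 = 1224/24 - 18/48 = 50.625.
        z = (W - E[W]) / sqrt(Var[W]) = (16.5 - 18) / 7.1151 = -0.2108.
        Two-sided p = 2*Phi(z) = 0.833029.
Step 6: alpha = 0.1. fail to reject H0.

W+ = 16.5, W- = 19.5, W = min = 16.5, p = 0.833029, fail to reject H0.


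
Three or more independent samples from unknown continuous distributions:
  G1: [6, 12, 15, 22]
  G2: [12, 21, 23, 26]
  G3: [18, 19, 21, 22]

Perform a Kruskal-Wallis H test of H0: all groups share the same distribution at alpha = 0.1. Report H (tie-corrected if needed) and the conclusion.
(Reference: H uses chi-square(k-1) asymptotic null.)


Step 1: Combine all N = 12 observations and assign midranks.
sorted (value, group, rank): (6,G1,1), (12,G1,2.5), (12,G2,2.5), (15,G1,4), (18,G3,5), (19,G3,6), (21,G2,7.5), (21,G3,7.5), (22,G1,9.5), (22,G3,9.5), (23,G2,11), (26,G2,12)
Step 2: Sum ranks within each group.
R_1 = 17 (n_1 = 4)
R_2 = 33 (n_2 = 4)
R_3 = 28 (n_3 = 4)
Step 3: H = 12/(N(N+1)) * sum(R_i^2/n_i) - 3(N+1)
     = 12/(12*13) * (17^2/4 + 33^2/4 + 28^2/4) - 3*13
     = 0.076923 * 540.5 - 39
     = 2.576923.
Step 4: Ties present; correction factor C = 1 - 18/(12^3 - 12) = 0.989510. Corrected H = 2.576923 / 0.989510 = 2.604240.
Step 5: Under H0, H ~ chi^2(2); p-value = 0.271955.
Step 6: alpha = 0.1. fail to reject H0.

H = 2.6042, df = 2, p = 0.271955, fail to reject H0.


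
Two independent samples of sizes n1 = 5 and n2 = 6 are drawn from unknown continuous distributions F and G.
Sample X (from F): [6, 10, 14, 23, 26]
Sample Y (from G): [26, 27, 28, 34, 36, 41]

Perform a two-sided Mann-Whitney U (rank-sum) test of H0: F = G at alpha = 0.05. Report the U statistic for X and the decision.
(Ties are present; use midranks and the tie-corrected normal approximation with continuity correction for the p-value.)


Step 1: Combine and sort all 11 observations; assign midranks.
sorted (value, group): (6,X), (10,X), (14,X), (23,X), (26,X), (26,Y), (27,Y), (28,Y), (34,Y), (36,Y), (41,Y)
ranks: 6->1, 10->2, 14->3, 23->4, 26->5.5, 26->5.5, 27->7, 28->8, 34->9, 36->10, 41->11
Step 2: Rank sum for X: R1 = 1 + 2 + 3 + 4 + 5.5 = 15.5.
Step 3: U_X = R1 - n1(n1+1)/2 = 15.5 - 5*6/2 = 15.5 - 15 = 0.5.
       U_Y = n1*n2 - U_X = 30 - 0.5 = 29.5.
Step 4: Ties are present, so use the tie-corrected normal approximation (with continuity correction) for the p-value.
Step 5: p-value = 0.010411; compare to alpha = 0.05. reject H0.

U_X = 0.5, p = 0.010411, reject H0 at alpha = 0.05.


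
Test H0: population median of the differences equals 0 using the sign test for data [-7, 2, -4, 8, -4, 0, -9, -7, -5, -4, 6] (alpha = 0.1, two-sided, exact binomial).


Step 1: Discard zero differences. Original n = 11; n_eff = number of nonzero differences = 10.
Nonzero differences (with sign): -7, +2, -4, +8, -4, -9, -7, -5, -4, +6
Step 2: Count signs: positive = 3, negative = 7.
Step 3: Under H0: P(positive) = 0.5, so the number of positives S ~ Bin(10, 0.5).
Step 4: Two-sided exact p-value = sum of Bin(10,0.5) probabilities at or below the observed probability = 0.343750.
Step 5: alpha = 0.1. fail to reject H0.

n_eff = 10, pos = 3, neg = 7, p = 0.343750, fail to reject H0.


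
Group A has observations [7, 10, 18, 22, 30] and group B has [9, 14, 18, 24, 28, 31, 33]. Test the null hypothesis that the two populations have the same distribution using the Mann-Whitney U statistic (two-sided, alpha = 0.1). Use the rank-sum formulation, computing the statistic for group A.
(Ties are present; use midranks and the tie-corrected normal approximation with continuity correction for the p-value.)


Step 1: Combine and sort all 12 observations; assign midranks.
sorted (value, group): (7,X), (9,Y), (10,X), (14,Y), (18,X), (18,Y), (22,X), (24,Y), (28,Y), (30,X), (31,Y), (33,Y)
ranks: 7->1, 9->2, 10->3, 14->4, 18->5.5, 18->5.5, 22->7, 24->8, 28->9, 30->10, 31->11, 33->12
Step 2: Rank sum for X: R1 = 1 + 3 + 5.5 + 7 + 10 = 26.5.
Step 3: U_X = R1 - n1(n1+1)/2 = 26.5 - 5*6/2 = 26.5 - 15 = 11.5.
       U_Y = n1*n2 - U_X = 35 - 11.5 = 23.5.
Step 4: Ties are present, so use the tie-corrected normal approximation (with continuity correction) for the p-value.
Step 5: p-value = 0.370914; compare to alpha = 0.1. fail to reject H0.

U_X = 11.5, p = 0.370914, fail to reject H0 at alpha = 0.1.


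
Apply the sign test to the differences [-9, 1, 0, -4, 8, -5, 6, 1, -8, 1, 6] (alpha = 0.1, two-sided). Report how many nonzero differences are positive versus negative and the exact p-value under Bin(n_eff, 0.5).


Step 1: Discard zero differences. Original n = 11; n_eff = number of nonzero differences = 10.
Nonzero differences (with sign): -9, +1, -4, +8, -5, +6, +1, -8, +1, +6
Step 2: Count signs: positive = 6, negative = 4.
Step 3: Under H0: P(positive) = 0.5, so the number of positives S ~ Bin(10, 0.5).
Step 4: Two-sided exact p-value = sum of Bin(10,0.5) probabilities at or below the observed probability = 0.753906.
Step 5: alpha = 0.1. fail to reject H0.

n_eff = 10, pos = 6, neg = 4, p = 0.753906, fail to reject H0.


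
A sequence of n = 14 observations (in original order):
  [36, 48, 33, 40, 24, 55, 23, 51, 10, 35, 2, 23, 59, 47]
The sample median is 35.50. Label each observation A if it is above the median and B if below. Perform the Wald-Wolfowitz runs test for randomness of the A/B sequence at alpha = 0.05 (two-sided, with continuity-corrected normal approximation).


Step 1: Compute median = 35.50; label A = above, B = below.
Labels in order: AABABABABBBBAA  (n_A = 7, n_B = 7)
Step 2: Count runs R = 9.
Step 3: Under H0 (random ordering), E[R] = 2*n_A*n_B/(n_A+n_B) + 1 = 2*7*7/14 + 1 = 8.0000.
        Var[R] = 2*n_A*n_B*(2*n_A*n_B - n_A - n_B) / ((n_A+n_B)^2 * (n_A+n_B-1)) = 8232/2548 = 3.2308.
        SD[R] = 1.7974.
Step 4: Continuity-corrected z = (R - 0.5 - E[R]) / SD[R] = (9 - 0.5 - 8.0000) / 1.7974 = 0.2782.
Step 5: Two-sided p-value via normal approximation = 2*(1 - Phi(|z|)) = 0.780879.
Step 6: alpha = 0.05. fail to reject H0.

R = 9, z = 0.2782, p = 0.780879, fail to reject H0.


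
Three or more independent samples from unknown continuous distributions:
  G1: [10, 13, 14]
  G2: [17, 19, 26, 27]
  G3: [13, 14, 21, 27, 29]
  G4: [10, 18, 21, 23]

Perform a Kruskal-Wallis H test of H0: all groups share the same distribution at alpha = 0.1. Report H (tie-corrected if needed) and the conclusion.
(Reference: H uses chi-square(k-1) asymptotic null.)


Step 1: Combine all N = 16 observations and assign midranks.
sorted (value, group, rank): (10,G1,1.5), (10,G4,1.5), (13,G1,3.5), (13,G3,3.5), (14,G1,5.5), (14,G3,5.5), (17,G2,7), (18,G4,8), (19,G2,9), (21,G3,10.5), (21,G4,10.5), (23,G4,12), (26,G2,13), (27,G2,14.5), (27,G3,14.5), (29,G3,16)
Step 2: Sum ranks within each group.
R_1 = 10.5 (n_1 = 3)
R_2 = 43.5 (n_2 = 4)
R_3 = 50 (n_3 = 5)
R_4 = 32 (n_4 = 4)
Step 3: H = 12/(N(N+1)) * sum(R_i^2/n_i) - 3(N+1)
     = 12/(16*17) * (10.5^2/3 + 43.5^2/4 + 50^2/5 + 32^2/4) - 3*17
     = 0.044118 * 1265.81 - 51
     = 4.844669.
Step 4: Ties present; correction factor C = 1 - 30/(16^3 - 16) = 0.992647. Corrected H = 4.844669 / 0.992647 = 4.880556.
Step 5: Under H0, H ~ chi^2(3); p-value = 0.180755.
Step 6: alpha = 0.1. fail to reject H0.

H = 4.8806, df = 3, p = 0.180755, fail to reject H0.


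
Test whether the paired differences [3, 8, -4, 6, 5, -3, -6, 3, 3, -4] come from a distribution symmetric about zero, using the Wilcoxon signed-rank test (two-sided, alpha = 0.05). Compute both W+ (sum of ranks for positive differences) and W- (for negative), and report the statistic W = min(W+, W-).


Step 1: Drop any zero differences (none here) and take |d_i|.
|d| = [3, 8, 4, 6, 5, 3, 6, 3, 3, 4]
Step 2: Midrank |d_i| (ties get averaged ranks).
ranks: |3|->2.5, |8|->10, |4|->5.5, |6|->8.5, |5|->7, |3|->2.5, |6|->8.5, |3|->2.5, |3|->2.5, |4|->5.5
Step 3: Attach original signs; sum ranks with positive sign and with negative sign.
W+ = 2.5 + 10 + 8.5 + 7 + 2.5 + 2.5 = 33
W- = 5.5 + 2.5 + 8.5 + 5.5 = 22
(Check: W+ + W- = 55 should equal n(n+1)/2 = 55.)
Step 4: Test statistic W = min(W+, W-) = 22.
Step 5: Ties in |d|, so use the tie-corrected normal approximation.
        E[W] = n(n+1)/4 = 10*11/4 = 27.5.
        Tie groups: |d|=3 (t=4), |d|=4 (t=2), |d|=6 (t=2); sum(t^3 - t) = 72.
        Var[W] = n(n+1)(2n+1)/24 - sum(t^3-t)/48 = 2310/24 - 72/48 = 94.75.
        z = (W - E[W]) / sqrt(Var[W]) = (22 - 27.5) / 9.7340 = -0.5650.
        Two-sided p = 2*Phi(z) = 0.572052.
Step 6: alpha = 0.05. fail to reject H0.

W+ = 33, W- = 22, W = min = 22, p = 0.572052, fail to reject H0.


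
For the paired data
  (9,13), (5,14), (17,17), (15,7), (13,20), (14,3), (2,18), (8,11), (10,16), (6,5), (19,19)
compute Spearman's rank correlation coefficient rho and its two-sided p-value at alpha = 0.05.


Step 1: Rank x and y separately (midranks; no ties here).
rank(x): 9->5, 5->2, 17->10, 15->9, 13->7, 14->8, 2->1, 8->4, 10->6, 6->3, 19->11
rank(y): 13->5, 14->6, 17->8, 7->3, 20->11, 3->1, 18->9, 11->4, 16->7, 5->2, 19->10
Step 2: d_i = R_x(i) - R_y(i); compute d_i^2.
  (5-5)^2=0, (2-6)^2=16, (10-8)^2=4, (9-3)^2=36, (7-11)^2=16, (8-1)^2=49, (1-9)^2=64, (4-4)^2=0, (6-7)^2=1, (3-2)^2=1, (11-10)^2=1
sum(d^2) = 188.
Step 3: rho = 1 - 6*188 / (11*(11^2 - 1)) = 1 - 1128/1320 = 0.145455.
Step 4: Under H0, t = rho * sqrt((n-2)/(1-rho^2)) = 0.4411 ~ t(9).
Step 5: Two-sided p-value from the t-distribution with 9 df = 0.669579.
Step 6: alpha = 0.05. fail to reject H0.

rho = 0.1455, p = 0.669579, fail to reject H0 at alpha = 0.05.


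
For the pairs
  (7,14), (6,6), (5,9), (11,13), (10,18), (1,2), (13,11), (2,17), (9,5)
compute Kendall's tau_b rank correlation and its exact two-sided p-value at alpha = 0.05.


Step 1: Enumerate the 36 unordered pairs (i,j) with i<j and classify each by sign(x_j-x_i) * sign(y_j-y_i).
  (1,2):dx=-1,dy=-8->C; (1,3):dx=-2,dy=-5->C; (1,4):dx=+4,dy=-1->D; (1,5):dx=+3,dy=+4->C
  (1,6):dx=-6,dy=-12->C; (1,7):dx=+6,dy=-3->D; (1,8):dx=-5,dy=+3->D; (1,9):dx=+2,dy=-9->D
  (2,3):dx=-1,dy=+3->D; (2,4):dx=+5,dy=+7->C; (2,5):dx=+4,dy=+12->C; (2,6):dx=-5,dy=-4->C
  (2,7):dx=+7,dy=+5->C; (2,8):dx=-4,dy=+11->D; (2,9):dx=+3,dy=-1->D; (3,4):dx=+6,dy=+4->C
  (3,5):dx=+5,dy=+9->C; (3,6):dx=-4,dy=-7->C; (3,7):dx=+8,dy=+2->C; (3,8):dx=-3,dy=+8->D
  (3,9):dx=+4,dy=-4->D; (4,5):dx=-1,dy=+5->D; (4,6):dx=-10,dy=-11->C; (4,7):dx=+2,dy=-2->D
  (4,8):dx=-9,dy=+4->D; (4,9):dx=-2,dy=-8->C; (5,6):dx=-9,dy=-16->C; (5,7):dx=+3,dy=-7->D
  (5,8):dx=-8,dy=-1->C; (5,9):dx=-1,dy=-13->C; (6,7):dx=+12,dy=+9->C; (6,8):dx=+1,dy=+15->C
  (6,9):dx=+8,dy=+3->C; (7,8):dx=-11,dy=+6->D; (7,9):dx=-4,dy=-6->C; (8,9):dx=+7,dy=-12->D
Step 2: C = 21, D = 15, total pairs = 36.
Step 3: tau = (C - D)/(n(n-1)/2) = (21 - 15)/36 = 0.166667.
Step 4: Exact two-sided p-value (enumerate n! = 362880 permutations of y under H0): p = 0.612202.
Step 5: alpha = 0.05. fail to reject H0.

tau_b = 0.1667 (C=21, D=15), p = 0.612202, fail to reject H0.


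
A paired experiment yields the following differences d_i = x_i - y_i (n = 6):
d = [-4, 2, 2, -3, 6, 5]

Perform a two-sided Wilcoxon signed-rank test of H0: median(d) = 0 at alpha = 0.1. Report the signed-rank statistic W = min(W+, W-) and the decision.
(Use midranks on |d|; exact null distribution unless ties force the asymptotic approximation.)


Step 1: Drop any zero differences (none here) and take |d_i|.
|d| = [4, 2, 2, 3, 6, 5]
Step 2: Midrank |d_i| (ties get averaged ranks).
ranks: |4|->4, |2|->1.5, |2|->1.5, |3|->3, |6|->6, |5|->5
Step 3: Attach original signs; sum ranks with positive sign and with negative sign.
W+ = 1.5 + 1.5 + 6 + 5 = 14
W- = 4 + 3 = 7
(Check: W+ + W- = 21 should equal n(n+1)/2 = 21.)
Step 4: Test statistic W = min(W+, W-) = 7.
Step 5: Ties in |d|, so use the tie-corrected normal approximation.
        E[W] = n(n+1)/4 = 6*7/4 = 10.5.
        Tie groups: |d|=2 (t=2); sum(t^3 - t) = 6.
        Var[W] = n(n+1)(2n+1)/24 - sum(t^3-t)/48 = 546/24 - 6/48 = 22.625.
        z = (W - E[W]) / sqrt(Var[W]) = (7 - 10.5) / 4.7566 = -0.7358.
        Two-sided p = 2*Phi(z) = 0.461838.
Step 6: alpha = 0.1. fail to reject H0.

W+ = 14, W- = 7, W = min = 7, p = 0.461838, fail to reject H0.


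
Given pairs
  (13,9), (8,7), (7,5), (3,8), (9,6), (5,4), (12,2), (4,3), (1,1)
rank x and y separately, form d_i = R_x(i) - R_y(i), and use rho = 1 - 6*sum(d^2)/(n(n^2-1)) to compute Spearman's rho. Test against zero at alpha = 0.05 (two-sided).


Step 1: Rank x and y separately (midranks; no ties here).
rank(x): 13->9, 8->6, 7->5, 3->2, 9->7, 5->4, 12->8, 4->3, 1->1
rank(y): 9->9, 7->7, 5->5, 8->8, 6->6, 4->4, 2->2, 3->3, 1->1
Step 2: d_i = R_x(i) - R_y(i); compute d_i^2.
  (9-9)^2=0, (6-7)^2=1, (5-5)^2=0, (2-8)^2=36, (7-6)^2=1, (4-4)^2=0, (8-2)^2=36, (3-3)^2=0, (1-1)^2=0
sum(d^2) = 74.
Step 3: rho = 1 - 6*74 / (9*(9^2 - 1)) = 1 - 444/720 = 0.383333.
Step 4: Under H0, t = rho * sqrt((n-2)/(1-rho^2)) = 1.0981 ~ t(7).
Step 5: Two-sided p-value from the t-distribution with 7 df = 0.308495.
Step 6: alpha = 0.05. fail to reject H0.

rho = 0.3833, p = 0.308495, fail to reject H0 at alpha = 0.05.


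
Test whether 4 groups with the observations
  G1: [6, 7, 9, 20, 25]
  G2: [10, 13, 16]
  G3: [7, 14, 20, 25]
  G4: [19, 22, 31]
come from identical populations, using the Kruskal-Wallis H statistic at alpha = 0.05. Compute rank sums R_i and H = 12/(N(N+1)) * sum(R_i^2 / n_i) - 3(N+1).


Step 1: Combine all N = 15 observations and assign midranks.
sorted (value, group, rank): (6,G1,1), (7,G1,2.5), (7,G3,2.5), (9,G1,4), (10,G2,5), (13,G2,6), (14,G3,7), (16,G2,8), (19,G4,9), (20,G1,10.5), (20,G3,10.5), (22,G4,12), (25,G1,13.5), (25,G3,13.5), (31,G4,15)
Step 2: Sum ranks within each group.
R_1 = 31.5 (n_1 = 5)
R_2 = 19 (n_2 = 3)
R_3 = 33.5 (n_3 = 4)
R_4 = 36 (n_4 = 3)
Step 3: H = 12/(N(N+1)) * sum(R_i^2/n_i) - 3(N+1)
     = 12/(15*16) * (31.5^2/5 + 19^2/3 + 33.5^2/4 + 36^2/3) - 3*16
     = 0.050000 * 1031.35 - 48
     = 3.567292.
Step 4: Ties present; correction factor C = 1 - 18/(15^3 - 15) = 0.994643. Corrected H = 3.567292 / 0.994643 = 3.586505.
Step 5: Under H0, H ~ chi^2(3); p-value = 0.309715.
Step 6: alpha = 0.05. fail to reject H0.

H = 3.5865, df = 3, p = 0.309715, fail to reject H0.


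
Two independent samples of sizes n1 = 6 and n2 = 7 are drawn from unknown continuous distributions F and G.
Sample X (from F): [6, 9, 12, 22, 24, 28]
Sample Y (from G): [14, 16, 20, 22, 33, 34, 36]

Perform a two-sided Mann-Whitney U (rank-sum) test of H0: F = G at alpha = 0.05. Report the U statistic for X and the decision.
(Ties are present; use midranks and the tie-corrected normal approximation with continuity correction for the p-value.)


Step 1: Combine and sort all 13 observations; assign midranks.
sorted (value, group): (6,X), (9,X), (12,X), (14,Y), (16,Y), (20,Y), (22,X), (22,Y), (24,X), (28,X), (33,Y), (34,Y), (36,Y)
ranks: 6->1, 9->2, 12->3, 14->4, 16->5, 20->6, 22->7.5, 22->7.5, 24->9, 28->10, 33->11, 34->12, 36->13
Step 2: Rank sum for X: R1 = 1 + 2 + 3 + 7.5 + 9 + 10 = 32.5.
Step 3: U_X = R1 - n1(n1+1)/2 = 32.5 - 6*7/2 = 32.5 - 21 = 11.5.
       U_Y = n1*n2 - U_X = 42 - 11.5 = 30.5.
Step 4: Ties are present, so use the tie-corrected normal approximation (with continuity correction) for the p-value.
Step 5: p-value = 0.197926; compare to alpha = 0.05. fail to reject H0.

U_X = 11.5, p = 0.197926, fail to reject H0 at alpha = 0.05.


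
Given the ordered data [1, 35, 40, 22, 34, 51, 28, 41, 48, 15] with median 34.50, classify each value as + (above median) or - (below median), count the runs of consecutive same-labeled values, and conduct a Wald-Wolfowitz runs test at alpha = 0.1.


Step 1: Compute median = 34.50; label A = above, B = below.
Labels in order: BAABBABAAB  (n_A = 5, n_B = 5)
Step 2: Count runs R = 7.
Step 3: Under H0 (random ordering), E[R] = 2*n_A*n_B/(n_A+n_B) + 1 = 2*5*5/10 + 1 = 6.0000.
        Var[R] = 2*n_A*n_B*(2*n_A*n_B - n_A - n_B) / ((n_A+n_B)^2 * (n_A+n_B-1)) = 2000/900 = 2.2222.
        SD[R] = 1.4907.
Step 4: Continuity-corrected z = (R - 0.5 - E[R]) / SD[R] = (7 - 0.5 - 6.0000) / 1.4907 = 0.3354.
Step 5: Two-sided p-value via normal approximation = 2*(1 - Phi(|z|)) = 0.737316.
Step 6: alpha = 0.1. fail to reject H0.

R = 7, z = 0.3354, p = 0.737316, fail to reject H0.


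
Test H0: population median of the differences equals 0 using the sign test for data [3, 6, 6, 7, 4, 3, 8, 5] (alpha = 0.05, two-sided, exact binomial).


Step 1: Discard zero differences. Original n = 8; n_eff = number of nonzero differences = 8.
Nonzero differences (with sign): +3, +6, +6, +7, +4, +3, +8, +5
Step 2: Count signs: positive = 8, negative = 0.
Step 3: Under H0: P(positive) = 0.5, so the number of positives S ~ Bin(8, 0.5).
Step 4: Two-sided exact p-value = sum of Bin(8,0.5) probabilities at or below the observed probability = 0.007812.
Step 5: alpha = 0.05. reject H0.

n_eff = 8, pos = 8, neg = 0, p = 0.007812, reject H0.


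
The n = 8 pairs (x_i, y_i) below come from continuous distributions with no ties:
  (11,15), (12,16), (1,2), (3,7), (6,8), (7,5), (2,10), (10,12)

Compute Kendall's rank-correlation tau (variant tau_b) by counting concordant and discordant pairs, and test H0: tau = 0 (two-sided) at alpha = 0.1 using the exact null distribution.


Step 1: Enumerate the 28 unordered pairs (i,j) with i<j and classify each by sign(x_j-x_i) * sign(y_j-y_i).
  (1,2):dx=+1,dy=+1->C; (1,3):dx=-10,dy=-13->C; (1,4):dx=-8,dy=-8->C; (1,5):dx=-5,dy=-7->C
  (1,6):dx=-4,dy=-10->C; (1,7):dx=-9,dy=-5->C; (1,8):dx=-1,dy=-3->C; (2,3):dx=-11,dy=-14->C
  (2,4):dx=-9,dy=-9->C; (2,5):dx=-6,dy=-8->C; (2,6):dx=-5,dy=-11->C; (2,7):dx=-10,dy=-6->C
  (2,8):dx=-2,dy=-4->C; (3,4):dx=+2,dy=+5->C; (3,5):dx=+5,dy=+6->C; (3,6):dx=+6,dy=+3->C
  (3,7):dx=+1,dy=+8->C; (3,8):dx=+9,dy=+10->C; (4,5):dx=+3,dy=+1->C; (4,6):dx=+4,dy=-2->D
  (4,7):dx=-1,dy=+3->D; (4,8):dx=+7,dy=+5->C; (5,6):dx=+1,dy=-3->D; (5,7):dx=-4,dy=+2->D
  (5,8):dx=+4,dy=+4->C; (6,7):dx=-5,dy=+5->D; (6,8):dx=+3,dy=+7->C; (7,8):dx=+8,dy=+2->C
Step 2: C = 23, D = 5, total pairs = 28.
Step 3: tau = (C - D)/(n(n-1)/2) = (23 - 5)/28 = 0.642857.
Step 4: Exact two-sided p-value (enumerate n! = 40320 permutations of y under H0): p = 0.031151.
Step 5: alpha = 0.1. reject H0.

tau_b = 0.6429 (C=23, D=5), p = 0.031151, reject H0.
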